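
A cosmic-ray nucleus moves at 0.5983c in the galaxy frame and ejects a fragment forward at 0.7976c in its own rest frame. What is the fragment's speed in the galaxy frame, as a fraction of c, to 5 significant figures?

Compose boost 2: (0.7976 + 0.5983)/(1 + 0.7976×0.5983) = 1.3959/1.477204 = 0.94496

u ≈ 0.94496c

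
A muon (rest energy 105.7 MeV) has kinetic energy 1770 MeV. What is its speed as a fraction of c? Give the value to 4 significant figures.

β ≈ 0.9984

γ = 1 + K/(m₀c²) = 1 + 1770/105.7 = 17.7455
β = √(1 − 1/γ²) = 0.9984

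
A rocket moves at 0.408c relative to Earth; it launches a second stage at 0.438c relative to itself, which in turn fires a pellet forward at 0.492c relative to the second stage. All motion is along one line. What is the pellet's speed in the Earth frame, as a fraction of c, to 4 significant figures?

Compose boost 2: (0.438 + 0.408)/(1 + 0.438×0.408) = 0.8460/1.17870 = 0.717737
Compose boost 3: (0.492 + 0.717737)/(1 + 0.492×0.717737) = 1.20974/1.35313 = 0.8940

u ≈ 0.8940c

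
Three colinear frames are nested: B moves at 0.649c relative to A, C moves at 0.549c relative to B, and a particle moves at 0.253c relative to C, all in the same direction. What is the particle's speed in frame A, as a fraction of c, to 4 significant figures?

u ≈ 0.9287c

Compose boost 2: (0.549 + 0.649)/(1 + 0.549×0.649) = 1.198/1.35630 = 0.883285
Compose boost 3: (0.253 + 0.883285)/(1 + 0.253×0.883285) = 1.13628/1.22347 = 0.9287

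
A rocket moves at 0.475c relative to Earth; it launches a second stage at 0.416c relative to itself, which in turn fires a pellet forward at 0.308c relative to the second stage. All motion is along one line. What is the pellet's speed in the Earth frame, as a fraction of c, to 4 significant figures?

u ≈ 0.8559c

Compose boost 2: (0.416 + 0.475)/(1 + 0.416×0.475) = 0.8910/1.19760 = 0.743988
Compose boost 3: (0.308 + 0.743988)/(1 + 0.308×0.743988) = 1.05199/1.22915 = 0.8559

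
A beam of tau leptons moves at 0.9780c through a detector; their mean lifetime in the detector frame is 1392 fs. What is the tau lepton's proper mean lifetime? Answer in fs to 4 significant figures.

τ₀ ≈ 290.4 fs

γ = 1/√(1 − 0.9780²) = 4.79375
Proper time: τ₀ = Δt/γ = 1392/4.79375 = 290.4 fs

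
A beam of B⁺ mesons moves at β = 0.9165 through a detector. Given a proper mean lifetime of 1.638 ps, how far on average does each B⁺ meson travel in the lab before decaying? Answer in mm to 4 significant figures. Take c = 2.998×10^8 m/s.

d ≈ 1.125 mm

γ = 1/√(1 − 0.9165²) = 2.49978
Dilated lifetime: Δt = γτ₀ = 2.49978 × 1.638 ps = 4.09464 ps
d = vΔt = 0.9165c × 4.09464 ps = 2.74767×10^8 m/s × 4.09464×10^-12 s = 1.125 mm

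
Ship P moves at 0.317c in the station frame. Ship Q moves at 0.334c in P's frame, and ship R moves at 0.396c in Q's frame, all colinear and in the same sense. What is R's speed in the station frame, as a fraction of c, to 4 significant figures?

Compose boost 2: (0.334 + 0.317)/(1 + 0.334×0.317) = 0.6510/1.10588 = 0.588673
Compose boost 3: (0.396 + 0.588673)/(1 + 0.396×0.588673) = 0.984673/1.23311 = 0.7985

u ≈ 0.7985c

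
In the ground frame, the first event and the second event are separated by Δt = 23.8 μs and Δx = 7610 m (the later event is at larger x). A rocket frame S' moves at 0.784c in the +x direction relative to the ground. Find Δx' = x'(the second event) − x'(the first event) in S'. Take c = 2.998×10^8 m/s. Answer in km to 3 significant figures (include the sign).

Δx' ≈ 3.25 km

γ = 1/√(1 − 0.784²) = 1.6109
Δx' = γ(Δx − vΔt) = 1.6109 × (7610 m − 0.784×(2.998×10^8 m/s)×23.8×10^-6 s)
= 1.6109 × (2016.0 m) = 3.25 km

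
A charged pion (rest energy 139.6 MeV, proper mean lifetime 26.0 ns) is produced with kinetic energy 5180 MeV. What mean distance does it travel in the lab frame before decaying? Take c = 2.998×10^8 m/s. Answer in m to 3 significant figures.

d ≈ 297 m

γ = 1 + K/(m₀c²) = 1 + 5180/139.6 = 38.106
β = √(1 − 1/γ²) = 0.99966
Dilated lifetime: γτ₀ = 38.106 × 26.0 ns = 990.76 ns
d = βc·γτ₀ = 0.99966 × (2.998×10^8 m/s) × 9.9076×10^-7 s = 297 m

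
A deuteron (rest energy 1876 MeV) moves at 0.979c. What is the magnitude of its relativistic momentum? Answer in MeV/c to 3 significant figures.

p ≈ 9010 MeV/c

γ = 1/√(1 − 0.979²) = 4.9053
p = γβm₀c = 4.9053 × 0.979 × 1876 MeV/c = 9010 MeV/c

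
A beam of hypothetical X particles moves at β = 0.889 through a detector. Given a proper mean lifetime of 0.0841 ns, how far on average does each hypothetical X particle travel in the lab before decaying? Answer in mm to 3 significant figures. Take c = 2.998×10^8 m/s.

d ≈ 48.9 mm

γ = 1/√(1 − 0.889²) = 2.1838
Dilated lifetime: Δt = γτ₀ = 2.1838 × 0.0841 ns = 0.18366 ns
d = vΔt = 0.889c × 0.18366 ns = 2.6652×10^8 m/s × 1.8366×10^-10 s = 48.9 mm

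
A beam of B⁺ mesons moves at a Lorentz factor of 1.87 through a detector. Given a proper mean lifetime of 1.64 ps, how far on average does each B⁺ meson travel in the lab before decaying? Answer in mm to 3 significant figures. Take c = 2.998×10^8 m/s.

d ≈ 0.777 mm

β = √(1 − 1/γ²) = √(1 − 1/1.87²) = 0.84500
Dilated lifetime: Δt = γτ₀ = 1.87 × 1.64 ps = 3.0668 ps
d = vΔt = 0.84500c × 3.0668 ps = 2.5333×10^8 m/s × 3.0668×10^-12 s = 0.777 mm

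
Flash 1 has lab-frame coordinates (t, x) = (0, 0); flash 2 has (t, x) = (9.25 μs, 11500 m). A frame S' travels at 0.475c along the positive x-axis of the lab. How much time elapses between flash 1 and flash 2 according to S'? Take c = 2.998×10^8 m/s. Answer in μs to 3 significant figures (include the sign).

γ = 1/√(1 − 0.475²) = 1.1364
Δt' = γ(Δt − vΔx/c²) = 1.1364 × (9.25 μs − 0.475×11500 m / (2.998×10^8 m/s))
= 1.1364 × (-8.9705 μs) = -10.2 μs

Δt' ≈ -10.2 μs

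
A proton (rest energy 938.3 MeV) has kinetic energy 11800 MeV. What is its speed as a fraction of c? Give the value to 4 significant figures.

β ≈ 0.9973

γ = 1 + K/(m₀c²) = 1 + 11800/938.3 = 13.5759
β = √(1 − 1/γ²) = 0.9973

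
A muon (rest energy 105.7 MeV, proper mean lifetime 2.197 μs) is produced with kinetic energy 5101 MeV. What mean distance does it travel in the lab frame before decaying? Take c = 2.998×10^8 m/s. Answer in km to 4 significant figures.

d ≈ 32.44 km

γ = 1 + K/(m₀c²) = 1 + 5101/105.7 = 49.2592
β = √(1 − 1/γ²) = 0.999794
Dilated lifetime: γτ₀ = 49.2592 × 2.197 μs = 108.223 μs
d = βc·γτ₀ = 0.999794 × (2.998×10^8 m/s) × 0.000108223 s = 32.44 km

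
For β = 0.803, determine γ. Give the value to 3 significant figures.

γ = 1/√(1 − β²) = 1/√(1 − 0.803²) = 1/√(0.35519) = 1.68

γ ≈ 1.68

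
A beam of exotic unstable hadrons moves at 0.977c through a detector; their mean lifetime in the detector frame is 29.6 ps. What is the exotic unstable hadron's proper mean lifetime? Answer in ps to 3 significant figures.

τ₀ ≈ 6.31 ps

γ = 1/√(1 − 0.977²) = 4.6896
Proper time: τ₀ = Δt/γ = 29.6/4.6896 = 6.31 ps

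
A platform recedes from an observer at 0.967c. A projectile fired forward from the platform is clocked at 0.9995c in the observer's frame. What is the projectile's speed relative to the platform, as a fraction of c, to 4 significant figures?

u' ≈ 0.9706c

Inverse velocity addition: u' = (u − v)/(1 − uv/c²)
= (0.9995 − 0.967)/(1 − 0.9995×0.967) = 0.03250/0.0334835 = 0.9706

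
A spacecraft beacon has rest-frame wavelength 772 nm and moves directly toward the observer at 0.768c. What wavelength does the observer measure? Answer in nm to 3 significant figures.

λ_obs ≈ 280 nm

Relativistic Doppler: λ_obs = λ_src √((1−β)/(1+β))
= 772 × √(0.23200/1.7680) = 772 × 0.36225 = 280 nm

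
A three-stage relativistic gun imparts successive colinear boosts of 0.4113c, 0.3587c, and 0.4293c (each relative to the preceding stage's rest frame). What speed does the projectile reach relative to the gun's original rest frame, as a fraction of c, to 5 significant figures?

u ≈ 0.85423c

Compose boost 2: (0.3587 + 0.4113)/(1 + 0.3587×0.4113) = 0.77000/1.147533 = 0.6710045
Compose boost 3: (0.4293 + 0.6710045)/(1 + 0.4293×0.6710045) = 1.100304/1.288062 = 0.85423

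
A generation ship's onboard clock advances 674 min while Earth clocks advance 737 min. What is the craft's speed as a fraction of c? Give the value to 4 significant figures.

γ = Δt/τ₀ = 737/674 = 1.09347
β = √(1 − 1/γ²) = √(1 − 1/1.09347²) = 0.4045

β ≈ 0.4045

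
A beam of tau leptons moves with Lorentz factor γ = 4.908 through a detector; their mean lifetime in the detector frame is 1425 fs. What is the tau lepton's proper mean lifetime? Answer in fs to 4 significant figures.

τ₀ ≈ 290.3 fs

γ = 4.908 (given)
Proper time: τ₀ = Δt/γ = 1425/4.908 = 290.3 fs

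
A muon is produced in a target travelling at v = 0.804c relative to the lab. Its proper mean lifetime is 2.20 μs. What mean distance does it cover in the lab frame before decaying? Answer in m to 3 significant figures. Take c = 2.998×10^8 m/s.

d ≈ 892 m

γ = 1/√(1 − 0.804²) = 1.6817
Dilated lifetime: Δt = γτ₀ = 1.6817 × 2.20 μs = 3.6998 μs
d = vΔt = 0.804c × 3.6998 μs = 2.4104×10^8 m/s × 3.6998×10^-6 s = 892 m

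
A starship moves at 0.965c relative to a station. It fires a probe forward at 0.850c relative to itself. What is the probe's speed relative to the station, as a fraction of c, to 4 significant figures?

u ≈ 0.9971c

Relativistic velocity addition: u = (u' + v)/(1 + u'v/c²)
= (0.850 + 0.965)/(1 + 0.850×0.965) = 1.815/1.82025 = 0.9971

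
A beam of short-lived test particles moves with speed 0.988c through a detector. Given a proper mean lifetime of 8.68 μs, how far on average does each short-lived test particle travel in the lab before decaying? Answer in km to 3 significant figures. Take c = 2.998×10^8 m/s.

γ = 1/√(1 − 0.988²) = 6.4744
Dilated lifetime: Δt = γτ₀ = 6.4744 × 8.68 μs = 56.198 μs
d = vΔt = 0.988c × 56.198 μs = 2.9620×10^8 m/s × 5.6198×10^-5 s = 16.6 km

d ≈ 16.6 km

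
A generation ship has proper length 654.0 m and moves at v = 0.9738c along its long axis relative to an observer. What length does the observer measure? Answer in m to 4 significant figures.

γ = 1/√(1 − 0.9738²) = 4.39742
Length contraction: L = L₀/γ = 654.0/4.39742 = 148.7 m

L ≈ 148.7 m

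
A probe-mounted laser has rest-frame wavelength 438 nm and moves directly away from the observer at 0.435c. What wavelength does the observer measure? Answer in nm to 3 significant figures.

Relativistic Doppler: λ_obs = λ_src √((1+β)/(1−β))
= 438 × √(1.4350/0.56500) = 438 × 1.5937 = 698 nm

λ_obs ≈ 698 nm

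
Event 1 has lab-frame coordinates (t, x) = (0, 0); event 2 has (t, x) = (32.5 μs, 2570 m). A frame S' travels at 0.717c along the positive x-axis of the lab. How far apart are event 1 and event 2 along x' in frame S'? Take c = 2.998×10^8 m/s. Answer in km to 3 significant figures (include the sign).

Δx' ≈ -6.34 km

γ = 1/√(1 − 0.717²) = 1.4346
Δx' = γ(Δx − vΔt) = 1.4346 × (2570 m − 0.717×(2.998×10^8 m/s)×32.5×10^-6 s)
= 1.4346 × (-4416.1 m) = -6.34 km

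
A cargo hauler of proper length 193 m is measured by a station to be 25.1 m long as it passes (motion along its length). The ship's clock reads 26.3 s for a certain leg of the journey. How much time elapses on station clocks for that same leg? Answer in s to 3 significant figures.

Δt ≈ 202 s

Length contraction ⇒ γ = L₀/L = 193/25.1 = 7.6892
Time dilation: Δt = γτ₀ = 7.6892 × 26.3 s = 202 s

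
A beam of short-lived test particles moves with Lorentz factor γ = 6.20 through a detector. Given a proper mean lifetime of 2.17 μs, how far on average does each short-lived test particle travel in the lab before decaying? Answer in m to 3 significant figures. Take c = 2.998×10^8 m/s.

d ≈ 3980 m

β = √(1 − 1/γ²) = √(1 − 1/6.20²) = 0.98691
Dilated lifetime: Δt = γτ₀ = 6.20 × 2.17 μs = 13.454 μs
d = vΔt = 0.98691c × 13.454 μs = 2.9587×10^8 m/s × 1.3454×10^-5 s = 3980 m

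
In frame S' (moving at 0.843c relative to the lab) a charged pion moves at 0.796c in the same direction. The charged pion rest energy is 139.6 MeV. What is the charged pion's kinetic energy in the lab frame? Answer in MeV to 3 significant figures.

u_lab = (0.796 + 0.843)/(1 + 0.796×0.843) = 0.980833
γ = 1/√(1 − 0.980833²) = 5.1322
K = (γ − 1)m₀c² = (5.1322 − 1) × 139.6 = 4.1322 × 139.6 = 577 MeV

K ≈ 577 MeV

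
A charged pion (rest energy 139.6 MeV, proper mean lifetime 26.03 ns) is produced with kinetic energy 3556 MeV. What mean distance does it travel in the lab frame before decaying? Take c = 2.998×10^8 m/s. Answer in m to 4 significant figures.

γ = 1 + K/(m₀c²) = 1 + 3556/139.6 = 26.4728
β = √(1 − 1/γ²) = 0.999286
Dilated lifetime: γτ₀ = 26.4728 × 26.03 ns = 689.086 ns
d = βc·γτ₀ = 0.999286 × (2.998×10^8 m/s) × 6.89086×10^-7 s = 206.4 m

d ≈ 206.4 m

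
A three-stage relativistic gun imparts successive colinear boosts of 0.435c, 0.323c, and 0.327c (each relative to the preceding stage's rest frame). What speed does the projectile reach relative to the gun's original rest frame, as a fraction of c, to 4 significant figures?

Compose boost 2: (0.323 + 0.435)/(1 + 0.323×0.435) = 0.7580/1.14051 = 0.664618
Compose boost 3: (0.327 + 0.664618)/(1 + 0.327×0.664618) = 0.991618/1.21733 = 0.8146

u ≈ 0.8146c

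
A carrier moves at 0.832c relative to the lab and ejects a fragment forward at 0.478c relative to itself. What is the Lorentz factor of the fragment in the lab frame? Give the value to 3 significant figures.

γ ≈ 2.87

u_lab = (0.478 + 0.832)/(1 + 0.478×0.832) = 1.310/1.39770 = 0.937257
γ = 1/√(1 − 0.937257²) = 2.87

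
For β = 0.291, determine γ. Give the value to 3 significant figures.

γ ≈ 1.05

γ = 1/√(1 − β²) = 1/√(1 − 0.291²) = 1/√(0.91532) = 1.05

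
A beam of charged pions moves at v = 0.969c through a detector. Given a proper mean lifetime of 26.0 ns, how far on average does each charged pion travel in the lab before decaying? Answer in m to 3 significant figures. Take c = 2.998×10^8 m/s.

γ = 1/√(1 − 0.969²) = 4.0476
Dilated lifetime: Δt = γτ₀ = 4.0476 × 26.0 ns = 105.24 ns
d = vΔt = 0.969c × 105.24 ns = 2.9051×10^8 m/s × 1.0524×10^-7 s = 30.6 m

d ≈ 30.6 m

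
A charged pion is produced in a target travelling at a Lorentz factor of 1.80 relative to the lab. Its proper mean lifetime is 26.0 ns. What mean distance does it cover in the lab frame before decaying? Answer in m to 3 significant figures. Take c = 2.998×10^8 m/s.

β = √(1 − 1/γ²) = √(1 − 1/1.80²) = 0.83148
Dilated lifetime: Δt = γτ₀ = 1.80 × 26.0 ns = 46.800 ns
d = vΔt = 0.83148c × 46.800 ns = 2.4928×10^8 m/s × 4.6800×10^-8 s = 11.7 m

d ≈ 11.7 m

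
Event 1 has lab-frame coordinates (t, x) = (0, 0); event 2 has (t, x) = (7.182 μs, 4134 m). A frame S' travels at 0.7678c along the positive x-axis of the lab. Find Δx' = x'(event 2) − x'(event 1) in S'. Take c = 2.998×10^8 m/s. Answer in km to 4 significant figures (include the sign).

γ = 1/√(1 − 0.7678²) = 1.56082
Δx' = γ(Δx − vΔt) = 1.56082 × (4134 m − 0.7678×(2.998×10^8 m/s)×7.182×10^-6 s)
= 1.56082 × (2480.80 m) = 3.872 km

Δx' ≈ 3.872 km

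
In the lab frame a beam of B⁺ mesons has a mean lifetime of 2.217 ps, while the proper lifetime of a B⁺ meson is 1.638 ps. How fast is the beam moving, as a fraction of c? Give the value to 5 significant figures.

γ = Δt/τ₀ = 2.217/1.638 = 1.353480
β = √(1 − 1/γ²) = √(1 − 1/1.353480²) = 0.67388

β ≈ 0.67388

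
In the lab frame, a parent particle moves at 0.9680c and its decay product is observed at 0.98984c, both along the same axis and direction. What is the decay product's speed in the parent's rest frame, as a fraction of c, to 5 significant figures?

Inverse velocity addition: u' = (u − v)/(1 − uv/c²)
= (0.98984 − 0.9680)/(1 − 0.98984×0.9680) = 0.021840/0.04183488 = 0.52205

u' ≈ 0.52205c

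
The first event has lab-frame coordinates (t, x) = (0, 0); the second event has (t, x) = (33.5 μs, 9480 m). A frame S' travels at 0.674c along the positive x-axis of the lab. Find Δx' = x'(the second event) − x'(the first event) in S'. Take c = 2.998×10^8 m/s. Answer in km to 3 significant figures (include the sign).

γ = 1/√(1 − 0.674²) = 1.3537
Δx' = γ(Δx − vΔt) = 1.3537 × (9480 m − 0.674×(2.998×10^8 m/s)×33.5×10^-6 s)
= 1.3537 × (2710.8 m) = 3.67 km

Δx' ≈ 3.67 km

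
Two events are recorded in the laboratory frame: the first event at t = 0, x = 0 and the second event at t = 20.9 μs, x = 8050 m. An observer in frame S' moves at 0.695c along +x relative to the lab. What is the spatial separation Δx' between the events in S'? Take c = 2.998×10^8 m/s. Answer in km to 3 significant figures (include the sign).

γ = 1/√(1 − 0.695²) = 1.3908
Δx' = γ(Δx − vΔt) = 1.3908 × (8050 m − 0.695×(2.998×10^8 m/s)×20.9×10^-6 s)
= 1.3908 × (3695.3 m) = 5.14 km

Δx' ≈ 5.14 km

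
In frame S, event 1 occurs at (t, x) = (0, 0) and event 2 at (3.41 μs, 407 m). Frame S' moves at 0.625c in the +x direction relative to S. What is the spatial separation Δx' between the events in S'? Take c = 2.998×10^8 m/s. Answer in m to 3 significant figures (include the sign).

Δx' ≈ -297 m

γ = 1/√(1 − 0.625²) = 1.2810
Δx' = γ(Δx − vΔt) = 1.2810 × (407 m − 0.625×(2.998×10^8 m/s)×3.41×10^-6 s)
= 1.2810 × (-231.95 m) = -297 m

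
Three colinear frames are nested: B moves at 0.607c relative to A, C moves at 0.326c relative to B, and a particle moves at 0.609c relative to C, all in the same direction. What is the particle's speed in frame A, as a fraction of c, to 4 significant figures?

u ≈ 0.9414c

Compose boost 2: (0.326 + 0.607)/(1 + 0.326×0.607) = 0.9330/1.19788 = 0.778875
Compose boost 3: (0.609 + 0.778875)/(1 + 0.609×0.778875) = 1.38787/1.47433 = 0.9414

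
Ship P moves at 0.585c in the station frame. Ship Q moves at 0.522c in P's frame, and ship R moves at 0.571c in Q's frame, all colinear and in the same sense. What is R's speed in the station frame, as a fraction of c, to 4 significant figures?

u ≈ 0.9561c

Compose boost 2: (0.522 + 0.585)/(1 + 0.522×0.585) = 1.107/1.30537 = 0.848035
Compose boost 3: (0.571 + 0.848035)/(1 + 0.571×0.848035) = 1.41904/1.48423 = 0.9561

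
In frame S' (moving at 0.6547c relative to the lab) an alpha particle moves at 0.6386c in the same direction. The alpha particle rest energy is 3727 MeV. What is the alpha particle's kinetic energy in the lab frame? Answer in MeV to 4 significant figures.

u_lab = (0.6386 + 0.6547)/(1 + 0.6386×0.6547) = 0.9120004
γ = 1/√(1 − 0.9120004²) = 2.43790
K = (γ − 1)m₀c² = (2.43790 − 1) × 3727 = 1.43790 × 3727 = 5359 MeV

K ≈ 5359 MeV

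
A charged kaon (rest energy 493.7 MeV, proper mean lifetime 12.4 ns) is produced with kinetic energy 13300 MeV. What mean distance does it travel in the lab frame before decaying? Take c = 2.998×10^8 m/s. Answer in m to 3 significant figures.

d ≈ 104 m

γ = 1 + K/(m₀c²) = 1 + 13300/493.7 = 27.939
β = √(1 − 1/γ²) = 0.99936
Dilated lifetime: γτ₀ = 27.939 × 12.4 ns = 346.45 ns
d = βc·γτ₀ = 0.99936 × (2.998×10^8 m/s) × 3.4645×10^-7 s = 104 m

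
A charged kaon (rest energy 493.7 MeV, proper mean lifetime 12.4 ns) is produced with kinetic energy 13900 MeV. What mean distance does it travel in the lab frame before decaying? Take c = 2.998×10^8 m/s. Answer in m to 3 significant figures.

d ≈ 108 m

γ = 1 + K/(m₀c²) = 1 + 13900/493.7 = 29.155
β = √(1 − 1/γ²) = 0.99941
Dilated lifetime: γτ₀ = 29.155 × 12.4 ns = 361.52 ns
d = βc·γτ₀ = 0.99941 × (2.998×10^8 m/s) × 3.6152×10^-7 s = 108 m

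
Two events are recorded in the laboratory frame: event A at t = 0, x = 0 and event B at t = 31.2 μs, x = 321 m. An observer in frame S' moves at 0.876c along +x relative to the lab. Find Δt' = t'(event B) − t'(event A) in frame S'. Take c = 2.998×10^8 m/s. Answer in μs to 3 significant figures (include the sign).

γ = 1/√(1 − 0.876²) = 2.0734
Δt' = γ(Δt − vΔx/c²) = 2.0734 × (31.2 μs − 0.876×321 m / (2.998×10^8 m/s))
= 2.0734 × (30.262 μs) = 62.7 μs

Δt' ≈ 62.7 μs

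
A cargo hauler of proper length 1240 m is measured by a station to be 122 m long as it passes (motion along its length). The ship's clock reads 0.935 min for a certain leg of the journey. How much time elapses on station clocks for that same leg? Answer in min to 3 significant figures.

Δt ≈ 9.50 min

Length contraction ⇒ γ = L₀/L = 1240/122 = 10.164
Time dilation: Δt = γτ₀ = 10.164 × 0.935 min = 9.50 min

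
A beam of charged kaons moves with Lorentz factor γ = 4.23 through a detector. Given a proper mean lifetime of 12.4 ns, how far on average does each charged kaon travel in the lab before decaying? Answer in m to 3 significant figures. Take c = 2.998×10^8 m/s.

d ≈ 15.3 m

β = √(1 − 1/γ²) = √(1 − 1/4.23²) = 0.97165
Dilated lifetime: Δt = γτ₀ = 4.23 × 12.4 ns = 52.452 ns
d = vΔt = 0.97165c × 52.452 ns = 2.9130×10^8 m/s × 5.2452×10^-8 s = 15.3 m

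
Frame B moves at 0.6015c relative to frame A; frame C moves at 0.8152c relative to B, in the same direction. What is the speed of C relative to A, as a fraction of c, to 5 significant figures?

Compose boost 2: (0.8152 + 0.6015)/(1 + 0.8152×0.6015) = 1.4167/1.490343 = 0.95059

u ≈ 0.95059c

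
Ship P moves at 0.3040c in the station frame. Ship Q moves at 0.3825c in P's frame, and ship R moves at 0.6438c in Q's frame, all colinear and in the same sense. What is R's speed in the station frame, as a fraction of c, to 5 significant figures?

Compose boost 2: (0.3825 + 0.3040)/(1 + 0.3825×0.3040) = 0.68650/1.116280 = 0.6149891
Compose boost 3: (0.6438 + 0.6149891)/(1 + 0.6438×0.6149891) = 1.258789/1.395930 = 0.90176

u ≈ 0.90176c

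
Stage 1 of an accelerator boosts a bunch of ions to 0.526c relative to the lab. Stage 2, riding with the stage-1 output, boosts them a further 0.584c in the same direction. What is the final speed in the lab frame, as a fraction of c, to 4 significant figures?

u ≈ 0.8492c

Compose boost 2: (0.584 + 0.526)/(1 + 0.584×0.526) = 1.110/1.30718 = 0.8492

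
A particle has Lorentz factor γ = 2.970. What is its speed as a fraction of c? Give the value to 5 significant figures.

β = √(1 − 1/γ²) = √(1 − 1/2.970²) = √(0.8866329) = 0.94161

β ≈ 0.94161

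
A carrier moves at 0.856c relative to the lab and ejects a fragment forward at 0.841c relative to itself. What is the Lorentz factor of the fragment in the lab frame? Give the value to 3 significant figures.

γ ≈ 6.15

u_lab = (0.841 + 0.856)/(1 + 0.841×0.856) = 1.697/1.71990 = 0.986688
γ = 1/√(1 − 0.986688²) = 6.15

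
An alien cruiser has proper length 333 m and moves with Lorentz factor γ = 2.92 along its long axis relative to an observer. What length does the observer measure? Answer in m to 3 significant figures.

γ = 2.92 (given)
Length contraction: L = L₀/γ = 333/2.92 = 114 m

L ≈ 114 m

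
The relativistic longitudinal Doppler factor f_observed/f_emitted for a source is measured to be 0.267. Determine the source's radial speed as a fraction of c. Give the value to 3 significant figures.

f_obs/f_src = √((1−β)/(1+β)) = 0.267  ⇒  (1−β)/(1+β) = 0.071289
β = |1 − D²|/(1 + D²) = |1 − 0.071289|/(1 + 0.071289) = 0.867

β ≈ 0.867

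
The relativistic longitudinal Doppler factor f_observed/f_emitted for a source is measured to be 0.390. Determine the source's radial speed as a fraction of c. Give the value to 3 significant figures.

f_obs/f_src = √((1−β)/(1+β)) = 0.390  ⇒  (1−β)/(1+β) = 0.15210
β = |1 − D²|/(1 + D²) = |1 − 0.15210|/(1 + 0.15210) = 0.736

β ≈ 0.736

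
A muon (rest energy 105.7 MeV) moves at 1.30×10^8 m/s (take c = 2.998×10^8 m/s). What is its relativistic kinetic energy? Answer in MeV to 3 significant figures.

K ≈ 11.6 MeV

β = v/c = 1.30×10^8 / 2.998×10^8 = 0.43362
γ = 1/√(1 − 0.43362²) = 1.1098
K = (γ − 1)m₀c² = (1.1098 − 1) × 105.7 MeV = 0.10976 × 105.7 MeV = 11.6 MeV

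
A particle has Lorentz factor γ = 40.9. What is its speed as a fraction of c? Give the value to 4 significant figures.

β ≈ 0.9997

β = √(1 − 1/γ²) = √(1 − 1/40.9²) = √(0.999402) = 0.9997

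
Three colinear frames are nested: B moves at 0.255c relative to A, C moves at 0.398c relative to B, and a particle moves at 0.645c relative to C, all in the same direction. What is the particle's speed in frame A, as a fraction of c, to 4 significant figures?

Compose boost 2: (0.398 + 0.255)/(1 + 0.398×0.255) = 0.6530/1.10149 = 0.592833
Compose boost 3: (0.645 + 0.592833)/(1 + 0.645×0.592833) = 1.23783/1.38238 = 0.8954

u ≈ 0.8954c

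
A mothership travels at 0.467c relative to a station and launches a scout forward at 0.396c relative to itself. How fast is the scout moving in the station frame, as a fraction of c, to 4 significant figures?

u ≈ 0.7283c

Compose boost 2: (0.396 + 0.467)/(1 + 0.396×0.467) = 0.8630/1.18493 = 0.7283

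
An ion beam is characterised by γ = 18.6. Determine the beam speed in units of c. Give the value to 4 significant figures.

β = √(1 − 1/γ²) = √(1 − 1/18.6²) = √(0.997109) = 0.9986

β ≈ 0.9986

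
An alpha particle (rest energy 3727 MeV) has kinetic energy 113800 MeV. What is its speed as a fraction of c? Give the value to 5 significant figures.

β ≈ 0.99950

γ = 1 + K/(m₀c²) = 1 + 113800/3727 = 31.53394
β = √(1 − 1/γ²) = 0.99950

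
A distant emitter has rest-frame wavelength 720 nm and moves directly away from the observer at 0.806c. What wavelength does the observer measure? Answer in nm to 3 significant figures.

Relativistic Doppler: λ_obs = λ_src √((1+β)/(1−β))
= 720 × √(1.8060/0.19400) = 720 × 3.0511 = 2200 nm

λ_obs ≈ 2200 nm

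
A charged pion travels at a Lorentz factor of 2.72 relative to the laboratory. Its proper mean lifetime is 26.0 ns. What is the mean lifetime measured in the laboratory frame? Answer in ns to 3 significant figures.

γ = 2.72 (given)
Time dilation: Δt = γτ₀ = 2.72 × 26.0 ns = 70.7 ns

Δt ≈ 70.7 ns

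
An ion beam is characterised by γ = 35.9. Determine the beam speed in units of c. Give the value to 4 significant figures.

β = √(1 − 1/γ²) = √(1 − 1/35.9²) = √(0.999224) = 0.9996

β ≈ 0.9996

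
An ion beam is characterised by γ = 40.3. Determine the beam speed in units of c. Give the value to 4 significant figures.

β = √(1 − 1/γ²) = √(1 − 1/40.3²) = √(0.999384) = 0.9997

β ≈ 0.9997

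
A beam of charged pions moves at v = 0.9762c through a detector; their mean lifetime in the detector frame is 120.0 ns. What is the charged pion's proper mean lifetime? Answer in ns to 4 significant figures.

τ₀ ≈ 26.02 ns

γ = 1/√(1 − 0.9762²) = 4.61101
Proper time: τ₀ = Δt/γ = 120.0/4.61101 = 26.02 ns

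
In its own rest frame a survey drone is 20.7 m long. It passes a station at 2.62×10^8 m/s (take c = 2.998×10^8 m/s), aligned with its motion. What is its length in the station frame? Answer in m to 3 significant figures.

β = v/c = 2.62×10^8 / 2.998×10^8 = 0.87392
γ = 1/√(1 − 0.87392²) = 2.0573
Length contraction: L = L₀/γ = 20.7/2.0573 = 10.1 m

L ≈ 10.1 m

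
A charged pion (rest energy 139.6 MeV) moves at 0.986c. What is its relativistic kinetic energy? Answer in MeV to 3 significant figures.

γ = 1/√(1 − 0.986²) = 5.9972
K = (γ − 1)m₀c² = (5.9972 − 1) × 139.6 MeV = 4.9972 × 139.6 MeV = 698 MeV

K ≈ 698 MeV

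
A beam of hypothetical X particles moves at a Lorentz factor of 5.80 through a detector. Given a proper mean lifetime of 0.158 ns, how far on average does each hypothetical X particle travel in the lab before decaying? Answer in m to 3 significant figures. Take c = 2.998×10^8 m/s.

β = √(1 − 1/γ²) = √(1 − 1/5.80²) = 0.98502
Dilated lifetime: Δt = γτ₀ = 5.80 × 0.158 ns = 0.91640 ns
d = vΔt = 0.98502c × 0.91640 ns = 2.9531×10^8 m/s × 9.1640×10^-10 s = 0.271 m

d ≈ 0.271 m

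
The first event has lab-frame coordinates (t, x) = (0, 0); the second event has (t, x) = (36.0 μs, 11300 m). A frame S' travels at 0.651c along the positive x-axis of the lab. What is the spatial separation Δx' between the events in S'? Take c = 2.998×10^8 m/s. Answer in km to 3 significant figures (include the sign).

γ = 1/√(1 − 0.651²) = 1.3174
Δx' = γ(Δx − vΔt) = 1.3174 × (11300 m − 0.651×(2.998×10^8 m/s)×36.0×10^-6 s)
= 1.3174 × (4273.9 m) = 5.63 km

Δx' ≈ 5.63 km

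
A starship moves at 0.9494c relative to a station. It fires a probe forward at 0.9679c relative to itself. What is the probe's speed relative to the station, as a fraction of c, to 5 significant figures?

u ≈ 0.99915c

Relativistic velocity addition: u = (u' + v)/(1 + u'v/c²)
= (0.9679 + 0.9494)/(1 + 0.9679×0.9494) = 1.9173/1.918924 = 0.99915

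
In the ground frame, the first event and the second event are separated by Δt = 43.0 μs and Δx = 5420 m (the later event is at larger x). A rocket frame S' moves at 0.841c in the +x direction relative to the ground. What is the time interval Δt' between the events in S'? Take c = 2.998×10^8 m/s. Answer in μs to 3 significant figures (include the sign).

Δt' ≈ 51.4 μs

γ = 1/√(1 − 0.841²) = 1.8483
Δt' = γ(Δt − vΔx/c²) = 1.8483 × (43.0 μs − 0.841×5420 m / (2.998×10^8 m/s))
= 1.8483 × (27.796 μs) = 51.4 μs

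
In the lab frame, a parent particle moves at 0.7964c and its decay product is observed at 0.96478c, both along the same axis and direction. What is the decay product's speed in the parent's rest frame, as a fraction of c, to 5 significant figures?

Inverse velocity addition: u' = (u − v)/(1 − uv/c²)
= (0.96478 − 0.7964)/(1 − 0.96478×0.7964) = 0.16838/0.2316492 = 0.72687

u' ≈ 0.72687c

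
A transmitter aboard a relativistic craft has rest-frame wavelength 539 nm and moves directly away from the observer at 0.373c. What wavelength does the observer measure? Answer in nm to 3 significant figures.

λ_obs ≈ 798 nm

Relativistic Doppler: λ_obs = λ_src √((1+β)/(1−β))
= 539 × √(1.3730/0.62700) = 539 × 1.4798 = 798 nm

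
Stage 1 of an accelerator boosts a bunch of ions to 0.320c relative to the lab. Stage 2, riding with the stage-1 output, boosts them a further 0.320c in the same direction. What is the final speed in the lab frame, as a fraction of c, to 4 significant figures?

Compose boost 2: (0.320 + 0.320)/(1 + 0.320×0.320) = 0.6400/1.10240 = 0.5806

u ≈ 0.5806c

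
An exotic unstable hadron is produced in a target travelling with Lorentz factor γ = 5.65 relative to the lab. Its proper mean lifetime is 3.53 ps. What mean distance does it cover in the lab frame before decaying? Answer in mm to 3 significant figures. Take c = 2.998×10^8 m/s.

β = √(1 − 1/γ²) = √(1 − 1/5.65²) = 0.98421
Dilated lifetime: Δt = γτ₀ = 5.65 × 3.53 ps = 19.945 ps
d = vΔt = 0.98421c × 19.945 ps = 2.9507×10^8 m/s × 1.9945×10^-11 s = 5.88 mm

d ≈ 5.88 mm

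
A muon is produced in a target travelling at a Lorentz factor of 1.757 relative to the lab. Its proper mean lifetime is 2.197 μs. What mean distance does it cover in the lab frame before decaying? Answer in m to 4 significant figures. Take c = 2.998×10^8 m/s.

d ≈ 951.5 m

β = √(1 − 1/γ²) = √(1 − 1/1.757²) = 0.822232
Dilated lifetime: Δt = γτ₀ = 1.757 × 2.197 μs = 3.86013 μs
d = vΔt = 0.822232c × 3.86013 μs = 2.46505×10^8 m/s × 3.86013×10^-6 s = 951.5 m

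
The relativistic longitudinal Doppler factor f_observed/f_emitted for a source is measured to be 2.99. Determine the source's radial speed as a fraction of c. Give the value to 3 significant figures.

f_obs/f_src = √((1+β)/(1−β)) = 2.99  ⇒  (1+β)/(1−β) = 8.9401
β = |1 − D²|/(1 + D²) = |1 − 8.9401|/(1 + 8.9401) = 0.799

β ≈ 0.799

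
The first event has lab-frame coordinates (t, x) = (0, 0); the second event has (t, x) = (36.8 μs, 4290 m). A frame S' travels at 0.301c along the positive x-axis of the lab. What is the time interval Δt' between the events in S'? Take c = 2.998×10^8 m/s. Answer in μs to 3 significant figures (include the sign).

Δt' ≈ 34.1 μs

γ = 1/√(1 − 0.301²) = 1.0486
Δt' = γ(Δt − vΔx/c²) = 1.0486 × (36.8 μs − 0.301×4290 m / (2.998×10^8 m/s))
= 1.0486 × (32.493 μs) = 34.1 μs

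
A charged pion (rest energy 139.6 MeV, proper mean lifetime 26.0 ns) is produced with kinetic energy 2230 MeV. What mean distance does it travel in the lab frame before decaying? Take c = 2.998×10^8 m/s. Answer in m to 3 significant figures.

γ = 1 + K/(m₀c²) = 1 + 2230/139.6 = 16.974
β = √(1 − 1/γ²) = 0.99826
Dilated lifetime: γτ₀ = 16.974 × 26.0 ns = 441.33 ns
d = βc·γτ₀ = 0.99826 × (2.998×10^8 m/s) × 4.4133×10^-7 s = 132 m

d ≈ 132 m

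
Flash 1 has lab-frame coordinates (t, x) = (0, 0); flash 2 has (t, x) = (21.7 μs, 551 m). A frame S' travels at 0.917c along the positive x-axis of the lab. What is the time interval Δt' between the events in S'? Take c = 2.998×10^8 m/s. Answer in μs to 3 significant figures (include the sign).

γ = 1/√(1 − 0.917²) = 2.5070
Δt' = γ(Δt − vΔx/c²) = 2.5070 × (21.7 μs − 0.917×551 m / (2.998×10^8 m/s))
= 2.5070 × (20.015 μs) = 50.2 μs

Δt' ≈ 50.2 μs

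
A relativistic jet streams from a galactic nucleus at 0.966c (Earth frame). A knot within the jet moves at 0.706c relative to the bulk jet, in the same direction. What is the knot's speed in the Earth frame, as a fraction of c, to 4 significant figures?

u ≈ 0.9941c

Relativistic velocity addition: u = (u' + v)/(1 + u'v/c²)
= (0.706 + 0.966)/(1 + 0.706×0.966) = 1.672/1.68200 = 0.9941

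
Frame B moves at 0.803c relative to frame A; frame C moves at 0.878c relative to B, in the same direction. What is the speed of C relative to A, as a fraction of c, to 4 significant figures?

Compose boost 2: (0.878 + 0.803)/(1 + 0.878×0.803) = 1.681/1.70503 = 0.9859

u ≈ 0.9859c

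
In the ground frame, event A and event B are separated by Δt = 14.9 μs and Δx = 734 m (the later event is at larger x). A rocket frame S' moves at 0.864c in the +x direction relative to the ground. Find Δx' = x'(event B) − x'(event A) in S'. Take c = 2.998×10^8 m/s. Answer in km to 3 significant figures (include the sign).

γ = 1/√(1 − 0.864²) = 1.9861
Δx' = γ(Δx − vΔt) = 1.9861 × (734 m − 0.864×(2.998×10^8 m/s)×14.9×10^-6 s)
= 1.9861 × (-3125.5 m) = -6.21 km

Δx' ≈ -6.21 km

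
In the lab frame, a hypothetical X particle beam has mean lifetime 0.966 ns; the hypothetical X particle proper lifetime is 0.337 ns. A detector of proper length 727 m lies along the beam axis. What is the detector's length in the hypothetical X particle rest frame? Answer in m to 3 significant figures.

Time dilation ⇒ γ = Δt/τ₀ = 0.966/0.337 = 2.8665
Length contraction: L = L₀/γ = 727/2.8665 = 254 m

L ≈ 254 m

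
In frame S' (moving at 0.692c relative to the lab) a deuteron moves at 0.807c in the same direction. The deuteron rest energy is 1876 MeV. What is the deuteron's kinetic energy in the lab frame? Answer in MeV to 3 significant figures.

u_lab = (0.807 + 0.692)/(1 + 0.807×0.692) = 0.961857
γ = 1/√(1 − 0.961857²) = 3.6556
K = (γ − 1)m₀c² = (3.6556 − 1) × 1876 = 2.6556 × 1876 = 4980 MeV

K ≈ 4980 MeV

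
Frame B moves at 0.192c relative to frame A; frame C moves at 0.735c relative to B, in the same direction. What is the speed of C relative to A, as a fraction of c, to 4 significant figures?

Compose boost 2: (0.735 + 0.192)/(1 + 0.735×0.192) = 0.9270/1.14112 = 0.8124

u ≈ 0.8124c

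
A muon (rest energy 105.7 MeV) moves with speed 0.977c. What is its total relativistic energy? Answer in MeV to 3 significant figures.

E ≈ 496 MeV

γ = 1/√(1 − 0.977²) = 4.6896
E = γm₀c² = 4.6896 × 105.7 MeV = 496 MeV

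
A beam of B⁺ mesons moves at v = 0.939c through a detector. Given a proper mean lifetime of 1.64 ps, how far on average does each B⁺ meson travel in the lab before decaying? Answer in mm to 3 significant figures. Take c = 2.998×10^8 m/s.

γ = 1/√(1 − 0.939²) = 2.9077
Dilated lifetime: Δt = γτ₀ = 2.9077 × 1.64 ps = 4.7686 ps
d = vΔt = 0.939c × 4.7686 ps = 2.8151×10^8 m/s × 4.7686×10^-12 s = 1.34 mm

d ≈ 1.34 mm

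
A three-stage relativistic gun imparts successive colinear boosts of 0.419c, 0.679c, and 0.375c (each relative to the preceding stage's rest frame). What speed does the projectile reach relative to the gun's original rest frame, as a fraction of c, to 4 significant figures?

u ≈ 0.9313c

Compose boost 2: (0.679 + 0.419)/(1 + 0.679×0.419) = 1.098/1.28450 = 0.854807
Compose boost 3: (0.375 + 0.854807)/(1 + 0.375×0.854807) = 1.22981/1.32055 = 0.9313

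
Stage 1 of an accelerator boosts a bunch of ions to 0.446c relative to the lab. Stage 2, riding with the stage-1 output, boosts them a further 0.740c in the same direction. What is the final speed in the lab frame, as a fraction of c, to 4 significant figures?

u ≈ 0.8917c

Compose boost 2: (0.740 + 0.446)/(1 + 0.740×0.446) = 1.186/1.33004 = 0.8917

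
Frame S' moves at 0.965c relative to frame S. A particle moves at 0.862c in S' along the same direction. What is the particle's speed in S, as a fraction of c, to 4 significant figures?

Relativistic velocity addition: u = (u' + v)/(1 + u'v/c²)
= (0.862 + 0.965)/(1 + 0.862×0.965) = 1.827/1.83183 = 0.9974

u ≈ 0.9974c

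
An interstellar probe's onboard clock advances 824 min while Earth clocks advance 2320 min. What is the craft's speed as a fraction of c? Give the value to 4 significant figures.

β ≈ 0.9348

γ = Δt/τ₀ = 2320/824 = 2.81553
β = √(1 − 1/γ²) = √(1 − 1/2.81553²) = 0.9348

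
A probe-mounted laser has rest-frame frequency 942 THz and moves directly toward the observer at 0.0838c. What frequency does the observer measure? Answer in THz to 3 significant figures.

Relativistic Doppler: f_obs = f_src √((1+β)/(1−β))
= 942 × √(1.0838/0.91620) = 942 × 1.0876 = 1020 THz

f_obs ≈ 1020 THz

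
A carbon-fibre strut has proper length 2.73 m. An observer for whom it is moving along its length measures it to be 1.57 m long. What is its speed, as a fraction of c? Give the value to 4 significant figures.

γ = L₀/L = 2.73/1.57 = 1.73885
β = √(1 − 1/γ²) = 0.8181

β ≈ 0.8181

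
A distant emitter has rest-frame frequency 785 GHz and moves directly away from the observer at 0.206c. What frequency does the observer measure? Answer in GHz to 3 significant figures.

f_obs ≈ 637 GHz

Relativistic Doppler: f_obs = f_src √((1−β)/(1+β))
= 785 × √(0.79400/1.2060) = 785 × 0.81140 = 637 GHz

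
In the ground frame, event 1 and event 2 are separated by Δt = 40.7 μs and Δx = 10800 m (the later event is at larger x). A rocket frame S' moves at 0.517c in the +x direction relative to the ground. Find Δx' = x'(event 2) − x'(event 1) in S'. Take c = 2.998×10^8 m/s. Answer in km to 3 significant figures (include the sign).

γ = 1/√(1 − 0.517²) = 1.1682
Δx' = γ(Δx − vΔt) = 1.1682 × (10800 m − 0.517×(2.998×10^8 m/s)×40.7×10^-6 s)
= 1.1682 × (4491.6 m) = 5.25 km

Δx' ≈ 5.25 km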